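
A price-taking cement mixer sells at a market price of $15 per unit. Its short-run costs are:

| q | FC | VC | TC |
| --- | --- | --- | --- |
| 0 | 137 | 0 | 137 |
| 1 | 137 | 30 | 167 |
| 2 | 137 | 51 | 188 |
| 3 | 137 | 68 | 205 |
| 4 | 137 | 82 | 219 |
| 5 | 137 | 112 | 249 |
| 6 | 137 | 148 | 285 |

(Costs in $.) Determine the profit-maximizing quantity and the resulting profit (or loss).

Compute π = P·q − TC at each output: q=0: -137; q=1: -152; q=2: -158; q=3: -160; q=4: -159; q=5: -174; q=6: -195.
Profit is highest at q = 0. Equivalently, the lowest AVC in the table is 82/4 ≈ $20.50 at q = 4, and P = $15 falls below it — price never covers variable cost, so the firm shuts down and loses only its fixed cost.

q = 0 (shut down); profit = -$137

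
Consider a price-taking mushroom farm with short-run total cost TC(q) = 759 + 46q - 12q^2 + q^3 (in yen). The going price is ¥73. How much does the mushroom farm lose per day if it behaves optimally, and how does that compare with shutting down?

Profit = -¥273 at q = 9

AVC = 46 - 12q + q^2 has its minimum ¥10 at q = 6; price ¥73 clears that bar, so the firm operates.
MC = 46 - 24q + 3q^2. Setting P = MC and taking the root on the rising branch gives q* = 9.
TR = 73·9 = 657. TC = 759 + 171 = 930. Profit = 657 − 930 = -¥273.
That loss of ¥273 beats the ¥759 the firm would lose by shutting down; producing recovers ¥486 of fixed cost.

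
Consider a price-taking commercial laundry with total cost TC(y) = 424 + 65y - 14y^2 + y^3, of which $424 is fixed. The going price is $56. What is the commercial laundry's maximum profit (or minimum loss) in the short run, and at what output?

AVC = 65 - 14y + y^2 has its minimum $16 at y = 7; price $56 clears that bar, so the firm operates.
MC = 65 - 28y + 3y^2. Setting P = MC and taking the root on the rising branch gives y* = 9.
TR = 56·9 = 504. TC = 424 + 180 = 604. Profit = 504 − 604 = -$100.
Shutting down would mean losing the fixed cost of $424, so operating at a loss of $100 is better by $324.

Profit = -$100 at y = 9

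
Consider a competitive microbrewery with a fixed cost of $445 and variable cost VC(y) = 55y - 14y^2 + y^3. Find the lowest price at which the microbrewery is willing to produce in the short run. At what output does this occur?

$6 per unit, at y = 7

Short-run supply begins at min AVC. From VC = 55y - 14y^2 + y^3, AVC = 55 - 14y + y^2.
At the minimum of AVC, MC = AVC. MC = 55 - 28y + 3y^2; setting MC = AVC gives 2y^2 - 14y = 0, so y = 7. min AVC = 6.
For P < $6 the firm produces nothing.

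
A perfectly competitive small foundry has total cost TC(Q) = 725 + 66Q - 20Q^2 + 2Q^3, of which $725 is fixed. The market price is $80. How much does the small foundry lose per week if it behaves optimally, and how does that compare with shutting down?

AVC = 66 - 20Q + 2Q^2; min AVC = $16 at Q = 5. Since P = $80 ≥ min AVC, the firm produces.
With MC = 66 - 40Q + 6Q^2, P = MC on the upward-sloping part at Q* = 7.
TR = 80·7 = 560. TC = 725 + 168 = 893. Profit = 560 − 893 = -$333.
Shutting down would mean losing the fixed cost of $725, so operating at a loss of $333 is better by $392.

Profit = -$333 at Q = 7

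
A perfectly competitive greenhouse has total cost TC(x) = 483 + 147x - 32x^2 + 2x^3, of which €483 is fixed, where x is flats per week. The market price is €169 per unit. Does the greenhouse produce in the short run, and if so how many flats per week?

From TC, MC = TC'(x) = 147 - 64x + 6x^2 and AVC = VC/x = 147 - 32x + 2x^2.
AVC hits its minimum where MC = AVC, at x = 8, giving min AVC = 147 - 32·8 + 2·8^2 = €19.
P = €169 exceeds min AVC = €19, so the firm stays open.
Set P = MC: 169 = 147 - 64x + 6x^2 → -22 - 64x + 6x^2 = 0. The roots are x = -1/3 and x = 11; the profit-maximizing output is on the rising part of MC, so x* = 11.
Check: AVC at x = 11 is €37 ≤ P, so revenue covers variable cost.
Profit = P·x − TC = 169·11 − 890 = €969.

Produce at x = 11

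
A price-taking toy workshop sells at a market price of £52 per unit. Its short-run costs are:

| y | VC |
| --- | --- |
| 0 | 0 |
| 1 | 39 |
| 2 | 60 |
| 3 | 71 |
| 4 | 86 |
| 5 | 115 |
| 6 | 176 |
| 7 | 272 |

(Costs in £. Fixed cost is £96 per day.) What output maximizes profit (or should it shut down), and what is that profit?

Profit at each row (π = 52y − TC): y=0: -96; y=1: -83; y=2: -52; y=3: -11; y=4: 26; y=5: 49; y=6: 40; y=7: -4.
Profit is maximized at y = 5. AVC there is 115/5 = £23 ≤ P, so producing beats shutting down (which would give -£96).

y = 5; profit = £49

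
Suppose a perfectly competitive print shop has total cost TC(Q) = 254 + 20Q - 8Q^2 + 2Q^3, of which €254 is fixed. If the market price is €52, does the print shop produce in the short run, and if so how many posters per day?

Strip out fixed cost: VC = 20Q - 8Q^2 + 2Q^3. Then AVC = 20 - 8Q + 2Q^2 and MC = 20 - 16Q + 6Q^2.
AVC is minimized where dAVC/dQ = -8 + 4Q = 0, at Q = 2; min AVC = 20 - 8·2 + 2·2^2 = €12.
P = €52 exceeds min AVC = €12, so the firm stays open.
P = MC gives -32 - 16Q + 6Q^2 = 0, with roots -4/3 and 4. Take the larger (rising MC): Q* = 4.
Check: AVC at Q = 4 is €20 ≤ P, so revenue covers variable cost.
Profit = P·Q − TC = 52·4 − 334 = -€126, a loss, but smaller than the €254 fixed cost the firm would lose by shutting down.

Produce at Q = 4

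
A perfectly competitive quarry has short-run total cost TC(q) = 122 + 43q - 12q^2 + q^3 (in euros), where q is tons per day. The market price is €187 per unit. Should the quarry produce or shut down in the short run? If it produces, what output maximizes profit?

Variable cost is VC = 43q - 12q^2 + q^3, so AVC = VC/q = 43 - 12q + q^2 and MC = dTC/dq = 43 - 24q + 3q^2.
AVC is minimized where dAVC/dq = -12 + 2q = 0, at q = 6; min AVC = 43 - 12·6 + 6^2 = €7.
P = €187 exceeds min AVC = €7, so the firm stays open.
P = MC gives -144 - 24q + 3q^2 = 0, with roots -4 and 12. Take the larger (rising MC): q* = 12.
Check: AVC at q = 12 is €43 ≤ P, so revenue covers variable cost.
Profit = P·q − TC = 187·12 − 638 = €1606.

Produce at q = 12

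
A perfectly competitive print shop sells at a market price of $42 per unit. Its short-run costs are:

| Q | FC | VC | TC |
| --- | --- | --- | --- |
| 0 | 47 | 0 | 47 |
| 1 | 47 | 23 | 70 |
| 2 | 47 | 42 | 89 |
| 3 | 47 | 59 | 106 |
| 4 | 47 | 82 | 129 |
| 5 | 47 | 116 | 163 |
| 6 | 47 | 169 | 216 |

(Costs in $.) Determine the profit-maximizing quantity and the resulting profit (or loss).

Profit at each row (π = 42Q − TC): Q=0: -47; Q=1: -28; Q=2: -5; Q=3: 20; Q=4: 39; Q=5: 47; Q=6: 36.
Profit is maximized at Q = 5. AVC there is 116/5 = $23.20 ≤ P, so producing beats shutting down (which would give -$47).

Q = 5; profit = $47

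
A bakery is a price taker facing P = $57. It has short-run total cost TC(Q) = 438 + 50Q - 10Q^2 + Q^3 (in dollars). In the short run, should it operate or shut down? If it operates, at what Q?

From TC, MC = TC'(Q) = 50 - 20Q + 3Q^2 and AVC = VC/Q = 50 - 10Q + Q^2.
AVC is minimized where dAVC/dQ = -10 + 2Q = 0, at Q = 5; min AVC = 50 - 10·5 + 5^2 = $25.
P = $57 exceeds min AVC = $25, so the firm stays open.
Solving P = MC: -7 - 20Q + 3Q^2 = 0 ⇒ Q = -1/3 or 7. On the upward-sloping branch, Q* = 7.
Check: AVC at Q = 7 is $29 ≤ P, so revenue covers variable cost.
Profit = P·Q − TC = 57·7 − 641 = -$242, a loss, but smaller than the $438 fixed cost the firm would lose by shutting down.

Produce at Q = 7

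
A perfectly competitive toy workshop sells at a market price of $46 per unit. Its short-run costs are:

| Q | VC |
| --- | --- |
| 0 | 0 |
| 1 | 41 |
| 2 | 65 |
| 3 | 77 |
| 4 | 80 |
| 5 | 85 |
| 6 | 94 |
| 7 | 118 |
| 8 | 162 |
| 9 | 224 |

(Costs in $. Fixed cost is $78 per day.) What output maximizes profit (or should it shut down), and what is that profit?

Q = 8; profit = $128

Profit at each row (π = 46Q − TC): Q=0: -78; Q=1: -73; Q=2: -51; Q=3: -17; Q=4: 26; Q=5: 67; Q=6: 104; Q=7: 126; Q=8: 128; Q=9: 112.
Profit is maximized at Q = 8. AVC there is 162/8 = $20.25 ≤ P, so producing beats shutting down (which would give -$78).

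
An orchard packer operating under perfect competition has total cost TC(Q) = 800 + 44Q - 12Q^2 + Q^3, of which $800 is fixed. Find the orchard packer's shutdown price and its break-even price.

AVC = 44 - 12Q + Q^2; minimized at Q = 6, giving min AVC = $8. That is the shutdown price.
ATC = 800/Q + 44 - 12Q + Q^2. Setting dATC/dQ = −800/Q^2 − 12 + 2Q = 0 gives Q = 10 (since 2·10^3 − 12·10^2 = 800).
min ATC = 800/10 + 44 − 12·10 + 10^2 = $104. That is the break-even price.
Between these two prices the firm operates at a loss; above $104 it earns a profit.

Shutdown price = $8; break-even price = $104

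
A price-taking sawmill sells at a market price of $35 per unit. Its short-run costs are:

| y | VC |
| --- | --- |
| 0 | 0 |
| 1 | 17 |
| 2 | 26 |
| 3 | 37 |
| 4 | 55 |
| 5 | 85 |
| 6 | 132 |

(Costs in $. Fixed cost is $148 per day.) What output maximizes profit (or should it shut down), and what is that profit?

y = 5; profit = -$58

Profit at each row (π = 35y − TC): y=0: -148; y=1: -130; y=2: -104; y=3: -80; y=4: -63; y=5: -58; y=6: -70.
Profit is maximized at y = 5. AVC there is 85/5 = $17 ≤ P, so producing beats shutting down (which would give -$148).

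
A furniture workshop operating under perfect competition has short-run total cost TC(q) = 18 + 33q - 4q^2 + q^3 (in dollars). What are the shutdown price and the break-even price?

Shutdown price = min AVC. AVC = 33 - 4q + q^2, with vertex at q = 2 and minimum $29.
ATC = 18/q + 33 - 4q + q^2. Setting dATC/dq = −18/q^2 − 4 + 2q = 0 gives q = 3 (since 2·3^3 − 4·3^2 = 18).
min ATC = 18/3 + 33 − 4·3 + 3^2 = $36. That is the break-even price.
Between these two prices the firm operates at a loss; above $36 it earns a profit.

Shutdown price = $29; break-even price = $36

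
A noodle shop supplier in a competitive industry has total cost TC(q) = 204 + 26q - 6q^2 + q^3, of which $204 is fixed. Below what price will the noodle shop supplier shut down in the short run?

$17 per unit

The firm shuts down when price falls below the minimum of average variable cost. AVC = VC/q = 26 - 6q + q^2.
At the minimum of AVC, MC = AVC. MC = 26 - 12q + 3q^2; setting MC = AVC gives 2q^2 - 6q = 0, so q = 3. min AVC = 17.
The firm shuts down for any P below $17.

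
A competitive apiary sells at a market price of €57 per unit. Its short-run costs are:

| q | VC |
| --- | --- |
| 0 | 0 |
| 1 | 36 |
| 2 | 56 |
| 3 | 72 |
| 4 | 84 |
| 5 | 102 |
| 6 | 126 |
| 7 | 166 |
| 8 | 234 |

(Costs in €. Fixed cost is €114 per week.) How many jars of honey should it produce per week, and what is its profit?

Compute π = P·q − TC at each output: q=0: -114; q=1: -93; q=2: -56; q=3: -15; q=4: 30; q=5: 69; q=6: 102; q=7: 119; q=8: 108.
Profit is maximized at q = 7. AVC there is 166/7 = €23.71 ≤ P, so producing beats shutting down (which would give -€114).

q = 7; profit = €119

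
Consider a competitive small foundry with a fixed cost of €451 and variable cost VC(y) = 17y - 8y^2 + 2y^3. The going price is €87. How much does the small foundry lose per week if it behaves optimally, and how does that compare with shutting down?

Profit = -€151 at y = 5

AVC = 17 - 8y + 2y^2; min AVC = €9 at y = 2. Since P = €87 ≥ min AVC, the firm produces.
MC = 17 - 16y + 6y^2. Setting P = MC and taking the root on the rising branch gives y* = 5.
TR = 87·5 = 435. TC = 451 + 135 = 586. Profit = 435 − 586 = -€151.
Shutting down would mean losing the fixed cost of €451, so operating at a loss of €151 is better by €300.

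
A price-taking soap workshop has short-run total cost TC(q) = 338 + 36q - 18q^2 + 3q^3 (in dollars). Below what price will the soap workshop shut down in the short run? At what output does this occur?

Short-run supply begins at min AVC. From VC = 36q - 18q^2 + 3q^3, AVC = 36 - 18q + 3q^2.
At the minimum of AVC, MC = AVC. MC = 36 - 36q + 9q^2; setting MC = AVC gives 6q^2 - 18q = 0, so q = 3. min AVC = 9.
So the shutdown price is $9.

$9 per unit, at q = 3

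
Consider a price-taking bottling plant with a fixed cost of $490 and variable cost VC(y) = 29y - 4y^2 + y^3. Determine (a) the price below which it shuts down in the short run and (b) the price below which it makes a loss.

Shutdown price = $25; break-even price = $120

Shutdown price = min AVC. AVC = 29 - 4y + y^2, with vertex at y = 2 and minimum $25.
ATC = 490/y + 29 - 4y + y^2. Setting dATC/dy = −490/y^2 − 4 + 2y = 0 gives y = 7 (since 2·7^3 − 4·7^2 = 490).
min ATC = 490/7 + 29 − 4·7 + 7^2 = $120. That is the break-even price.
For $25 ≤ P < $120 the firm produces at a loss; below $25 it shuts down.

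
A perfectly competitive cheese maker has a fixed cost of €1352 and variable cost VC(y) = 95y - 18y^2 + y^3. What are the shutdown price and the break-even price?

AVC = 95 - 18y + y^2; minimized at y = 9, giving min AVC = €14. That is the shutdown price.
ATC = 1352/y + 95 - 18y + y^2. Setting dATC/dy = −1352/y^2 − 18 + 2y = 0 gives y = 13 (since 2·13^3 − 18·13^2 = 1352).
min ATC = 1352/13 + 95 − 18·13 + 13^2 = €134. That is the break-even price.
For €14 ≤ P < €134 the firm produces at a loss; below €14 it shuts down.

Shutdown price = €14; break-even price = €134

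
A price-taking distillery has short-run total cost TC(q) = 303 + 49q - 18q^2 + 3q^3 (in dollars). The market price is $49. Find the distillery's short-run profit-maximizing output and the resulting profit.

AVC = 49 - 18q + 3q^2 has its minimum $22 at q = 3; price $49 clears that bar, so the firm operates.
With MC = 49 - 36q + 9q^2, P = MC on the upward-sloping part at q* = 4.
TR = 49·4 = 196. TC = 303 + 100 = 403. Profit = 196 − 403 = -$207.
Shutting down would mean losing the fixed cost of $303, so operating at a loss of $207 is better by $96.

Profit = -$207 at q = 4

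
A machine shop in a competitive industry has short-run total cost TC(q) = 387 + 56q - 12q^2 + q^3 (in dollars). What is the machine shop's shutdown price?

The firm shuts down when price falls below the minimum of average variable cost. AVC = VC/q = 56 - 12q + q^2.
At the minimum of AVC, MC = AVC. MC = 56 - 24q + 3q^2; setting MC = AVC gives 2q^2 - 12q = 0, so q = 6. min AVC = 20.
The firm shuts down for any P below $20.

$20 per unit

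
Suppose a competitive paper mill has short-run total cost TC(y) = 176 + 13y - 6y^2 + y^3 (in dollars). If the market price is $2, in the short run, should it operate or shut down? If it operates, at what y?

Shut down

Variable cost is VC = 13y - 6y^2 + y^3, so AVC = VC/y = 13 - 6y + y^2 and MC = dTC/dy = 13 - 12y + 3y^2.
AVC hits its minimum where MC = AVC, at y = 3, giving min AVC = 13 - 6·3 + 3^2 = $4.
With P < min AVC ($2 < $4), every unit sold adds to the loss.
Shutting down limits the loss to fixed cost, $176.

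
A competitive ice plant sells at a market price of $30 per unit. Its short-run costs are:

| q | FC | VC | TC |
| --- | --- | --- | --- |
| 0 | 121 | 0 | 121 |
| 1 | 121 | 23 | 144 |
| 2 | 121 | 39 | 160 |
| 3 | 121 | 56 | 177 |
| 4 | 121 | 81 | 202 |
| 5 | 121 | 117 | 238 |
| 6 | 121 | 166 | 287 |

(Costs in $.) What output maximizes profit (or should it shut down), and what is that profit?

q = 4; profit = -$82

Compute π = P·q − TC at each output: q=0: -121; q=1: -114; q=2: -100; q=3: -87; q=4: -82; q=5: -88; q=6: -107.
Profit is maximized at q = 4. AVC there is 81/4 = $20.25 ≤ P, so producing beats shutting down (which would give -$121).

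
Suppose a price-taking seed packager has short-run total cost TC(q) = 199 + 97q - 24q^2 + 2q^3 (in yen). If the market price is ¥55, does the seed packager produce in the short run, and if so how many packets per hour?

Produce at q = 7

From TC, MC = TC'(q) = 97 - 48q + 6q^2 and AVC = VC/q = 97 - 24q + 2q^2.
AVC is minimized where dAVC/dq = -24 + 4q = 0, at q = 6; min AVC = 97 - 24·6 + 2·6^2 = ¥25.
P = ¥55 exceeds min AVC = ¥25, so the firm stays open.
Solving P = MC: 42 - 48q + 6q^2 = 0 ⇒ q = 1 or 7. On the upward-sloping branch, q* = 7.
Check: AVC at q = 7 is ¥27 ≤ P, so revenue covers variable cost.
Profit = P·q − TC = 55·7 − 388 = -¥3, a loss, but smaller than the ¥199 fixed cost the firm would lose by shutting down.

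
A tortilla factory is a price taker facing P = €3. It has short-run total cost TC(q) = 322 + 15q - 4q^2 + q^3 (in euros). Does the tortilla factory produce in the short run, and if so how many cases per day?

From TC, MC = TC'(q) = 15 - 8q + 3q^2 and AVC = VC/q = 15 - 4q + q^2.
The AVC parabola has its vertex at q = 4/2 = 2, where AVC = 15 - 4·2 + 2^2 = €11.
Since P = €3 < min AVC = €11, price fails to cover variable cost at any output.
Best response: produce nothing and absorb the €322 fixed cost.

Shut down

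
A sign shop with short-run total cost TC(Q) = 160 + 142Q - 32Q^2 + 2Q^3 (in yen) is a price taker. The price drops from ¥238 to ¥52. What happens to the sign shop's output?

Output falls from 12 to 9

AVC = 142 - 32Q + 2Q^2, minimized at Q = 8 where min AVC = ¥14. MC = 142 - 64Q + 6Q^2.
With P = ¥238 above the shutdown price, P = MC gives Q = 12.
At P = ¥52 ≥ min AVC, set P = MC: Q = 9. The firm stays open but cuts output.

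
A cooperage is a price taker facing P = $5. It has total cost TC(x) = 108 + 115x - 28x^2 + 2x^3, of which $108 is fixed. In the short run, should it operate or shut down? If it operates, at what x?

From TC, MC = TC'(x) = 115 - 56x + 6x^2 and AVC = VC/x = 115 - 28x + 2x^2.
AVC is minimized where dAVC/dx = -28 + 4x = 0, at x = 7; min AVC = 115 - 28·7 + 2·7^2 = $17.
P = $5 lies below min AVC = $17; no output level covers variable cost.
Best response: produce nothing and absorb the $108 fixed cost.

Shut down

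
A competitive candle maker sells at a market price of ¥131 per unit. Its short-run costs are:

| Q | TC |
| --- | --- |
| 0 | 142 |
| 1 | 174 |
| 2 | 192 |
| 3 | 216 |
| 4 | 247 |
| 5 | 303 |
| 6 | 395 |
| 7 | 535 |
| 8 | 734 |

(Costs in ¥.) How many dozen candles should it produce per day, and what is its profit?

Q = 6; profit = ¥391

Compute π = P·Q − TC at each output: Q=0: -142; Q=1: -43; Q=2: 70; Q=3: 177; Q=4: 277; Q=5: 352; Q=6: 391; Q=7: 382; Q=8: 314.
Profit is maximized at Q = 6. AVC there is 253/6 = ¥42.17 ≤ P, so producing beats shutting down (which would give -¥142).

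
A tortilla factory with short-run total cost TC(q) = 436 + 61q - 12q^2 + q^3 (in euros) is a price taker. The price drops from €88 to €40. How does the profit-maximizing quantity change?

Output falls from 9 to 7

MC = 61 - 24q + 3q^2; the shutdown threshold is min AVC = €25 (at q = 6).
With P = €88 above the shutdown price, P = MC gives q = 9.
At P = €40 ≥ min AVC, set P = MC: q = 7. The firm stays open but cuts output.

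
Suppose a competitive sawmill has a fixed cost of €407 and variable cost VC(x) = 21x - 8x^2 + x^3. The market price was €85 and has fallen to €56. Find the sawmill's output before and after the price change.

MC = 21 - 16x + 3x^2; the shutdown threshold is min AVC = €5 (at x = 4).
At P = €85 ≥ min AVC, set P = MC on the rising branch: x = 8.
At P = €56 ≥ min AVC, set P = MC: x = 7. The firm stays open but cuts output.

Output falls from 8 to 7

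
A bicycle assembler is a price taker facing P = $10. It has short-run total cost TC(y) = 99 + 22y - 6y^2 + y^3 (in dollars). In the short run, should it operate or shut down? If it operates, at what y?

Variable cost is VC = 22y - 6y^2 + y^3, so AVC = VC/y = 22 - 6y + y^2 and MC = dTC/dy = 22 - 12y + 3y^2.
AVC hits its minimum where MC = AVC, at y = 3, giving min AVC = 22 - 6·3 + 3^2 = $13.
Since P = $10 < min AVC = $13, price fails to cover variable cost at any output.
Shutting down limits the loss to fixed cost, $99.

Shut down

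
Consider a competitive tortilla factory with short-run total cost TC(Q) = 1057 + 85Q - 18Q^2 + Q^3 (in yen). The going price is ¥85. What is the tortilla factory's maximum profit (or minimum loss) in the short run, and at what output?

AVC = 85 - 18Q + Q^2 has its minimum ¥4 at Q = 9; price ¥85 clears that bar, so the firm operates.
MC = 85 - 36Q + 3Q^2. Setting P = MC and taking the root on the rising branch gives Q* = 12.
TR = 85·12 = 1020. TC = 1057 + 156 = 1213. Profit = 1020 − 1213 = -¥193.
Shutting down would mean losing the fixed cost of ¥1057, so operating at a loss of ¥193 is better by ¥864.

Profit = -¥193 at Q = 12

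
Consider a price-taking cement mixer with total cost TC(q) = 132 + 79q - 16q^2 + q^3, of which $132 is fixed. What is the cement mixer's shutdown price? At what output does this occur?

The shutdown price is the minimum of AVC. VC = 79q - 16q^2 + q^3, so AVC = 79 - 16q + q^2.
At the minimum of AVC, MC = AVC. MC = 79 - 32q + 3q^2; setting MC = AVC gives 2q^2 - 16q = 0, so q = 8. min AVC = 15.
So the shutdown price is $15.

$15 per unit, at q = 8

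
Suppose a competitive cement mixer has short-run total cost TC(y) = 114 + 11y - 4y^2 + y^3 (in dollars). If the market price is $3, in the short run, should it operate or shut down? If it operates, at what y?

From TC, MC = TC'(y) = 11 - 8y + 3y^2 and AVC = VC/y = 11 - 4y + y^2.
AVC is minimized where dAVC/dy = -4 + 2y = 0, at y = 2; min AVC = 11 - 4·2 + 2^2 = $7.
P = $3 lies below min AVC = $7; no output level covers variable cost.
The firm minimizes its loss by shutting down and losing only its fixed cost of $114.

Shut down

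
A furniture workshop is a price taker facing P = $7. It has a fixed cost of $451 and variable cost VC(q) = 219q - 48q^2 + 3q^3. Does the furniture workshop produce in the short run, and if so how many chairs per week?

Strip out fixed cost: VC = 219q - 48q^2 + 3q^3. Then AVC = 219 - 48q + 3q^2 and MC = 219 - 96q + 9q^2.
The AVC parabola has its vertex at q = 48/6 = 8, where AVC = 219 - 48·8 + 3·8^2 = $27.
P = $7 lies below min AVC = $27; no output level covers variable cost.
The firm minimizes its loss by shutting down and losing only its fixed cost of $451.

Shut down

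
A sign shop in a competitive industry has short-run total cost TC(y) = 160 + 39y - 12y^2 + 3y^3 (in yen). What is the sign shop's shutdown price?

¥27 per unit

The shutdown price is the minimum of AVC. VC = 39y - 12y^2 + 3y^3, so AVC = 39 - 12y + 3y^2.
dAVC/dy = -12 + 6y = 0 gives y = 2. min AVC = 39 - 12·2 + 3·2^2 = 27.
The firm shuts down for any P below ¥27.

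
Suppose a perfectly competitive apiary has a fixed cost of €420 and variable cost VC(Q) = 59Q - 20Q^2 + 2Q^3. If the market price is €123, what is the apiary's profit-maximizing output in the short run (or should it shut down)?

Produce at Q = 8

Strip out fixed cost: VC = 59Q - 20Q^2 + 2Q^3. Then AVC = 59 - 20Q + 2Q^2 and MC = 59 - 40Q + 6Q^2.
AVC is minimized where dAVC/dQ = -20 + 4Q = 0, at Q = 5; min AVC = 59 - 20·5 + 2·5^2 = €9.
Because €123 ≥ €9, revenue can cover variable cost; the firm operates.
Solving P = MC: -64 - 40Q + 6Q^2 = 0 ⇒ Q = -4/3 or 8. On the upward-sloping branch, Q* = 8.
Check: AVC at Q = 8 is €27 ≤ P, so revenue covers variable cost.
Profit = P·Q − TC = 123·8 − 636 = €348.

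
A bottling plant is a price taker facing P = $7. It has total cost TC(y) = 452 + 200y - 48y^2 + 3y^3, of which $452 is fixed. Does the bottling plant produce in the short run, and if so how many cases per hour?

From TC, MC = TC'(y) = 200 - 96y + 9y^2 and AVC = VC/y = 200 - 48y + 3y^2.
AVC hits its minimum where MC = AVC, at y = 8, giving min AVC = 200 - 48·8 + 3·8^2 = $8.
P = $7 lies below min AVC = $8; no output level covers variable cost.
The firm minimizes its loss by shutting down and losing only its fixed cost of $452.

Shut down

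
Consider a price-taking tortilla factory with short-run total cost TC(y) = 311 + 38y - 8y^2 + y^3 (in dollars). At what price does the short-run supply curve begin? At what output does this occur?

Short-run supply begins at min AVC. From VC = 38y - 8y^2 + y^3, AVC = 38 - 8y + y^2.
At the minimum of AVC, MC = AVC. MC = 38 - 16y + 3y^2; setting MC = AVC gives 2y^2 - 8y = 0, so y = 4. min AVC = 22.
For P < $22 the firm produces nothing.

$22 per unit, at y = 4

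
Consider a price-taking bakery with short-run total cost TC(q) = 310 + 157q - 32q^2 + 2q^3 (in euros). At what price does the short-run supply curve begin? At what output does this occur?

The firm shuts down when price falls below the minimum of average variable cost. AVC = VC/q = 157 - 32q + 2q^2.
At the minimum of AVC, MC = AVC. MC = 157 - 64q + 6q^2; setting MC = AVC gives 4q^2 - 32q = 0, so q = 8. min AVC = 29.
So the shutdown price is €29.

€29 per unit, at q = 8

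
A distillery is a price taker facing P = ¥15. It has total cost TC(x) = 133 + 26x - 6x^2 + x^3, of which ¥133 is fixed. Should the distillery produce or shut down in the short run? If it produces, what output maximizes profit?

Shut down

Variable cost is VC = 26x - 6x^2 + x^3, so AVC = VC/x = 26 - 6x + x^2 and MC = dTC/dx = 26 - 12x + 3x^2.
AVC is minimized where dAVC/dx = -6 + 2x = 0, at x = 3; min AVC = 26 - 6·3 + 3^2 = ¥17.
P = ¥15 lies below min AVC = ¥17; no output level covers variable cost.
Shutting down limits the loss to fixed cost, ¥133.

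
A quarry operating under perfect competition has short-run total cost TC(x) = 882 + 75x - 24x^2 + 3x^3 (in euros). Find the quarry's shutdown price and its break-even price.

Shutdown price = min AVC. AVC = 75 - 24x + 3x^2, with vertex at x = 4 and minimum €27.
ATC = 882/x + 75 - 24x + 3x^2. Setting dATC/dx = −882/x^2 − 24 + 6x = 0 gives x = 7 (since 6·7^3 − 24·7^2 = 882).
min ATC = 882/7 + 75 − 24·7 + 3·7^2 = €180. That is the break-even price.
Between these two prices the firm operates at a loss; above €180 it earns a profit.

Shutdown price = €27; break-even price = €180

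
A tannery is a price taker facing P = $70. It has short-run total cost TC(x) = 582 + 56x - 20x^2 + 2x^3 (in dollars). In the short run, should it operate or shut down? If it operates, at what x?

Variable cost is VC = 56x - 20x^2 + 2x^3, so AVC = VC/x = 56 - 20x + 2x^2 and MC = dTC/dx = 56 - 40x + 6x^2.
AVC hits its minimum where MC = AVC, at x = 5, giving min AVC = 56 - 20·5 + 2·5^2 = $6.
Since P = $70 ≥ min AVC = $6, price covers variable cost and the firm should produce.
Solving P = MC: -14 - 40x + 6x^2 = 0 ⇒ x = -1/3 or 7. On the upward-sloping branch, x* = 7.
Check: AVC at x = 7 is $14 ≤ P, so revenue covers variable cost.
Profit = P·x − TC = 70·7 − 680 = -$190, a loss, but smaller than the $582 fixed cost the firm would lose by shutting down.

Produce at x = 7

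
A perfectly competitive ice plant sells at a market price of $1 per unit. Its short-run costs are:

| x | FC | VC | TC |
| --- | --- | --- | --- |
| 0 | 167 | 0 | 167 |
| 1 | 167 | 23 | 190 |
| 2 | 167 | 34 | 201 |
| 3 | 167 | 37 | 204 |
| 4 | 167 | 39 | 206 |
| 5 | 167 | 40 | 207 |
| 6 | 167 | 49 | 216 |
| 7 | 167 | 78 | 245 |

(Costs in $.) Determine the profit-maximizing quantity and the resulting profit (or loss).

x = 0 (shut down); profit = -$167

Tabulate TR − TC: x=0: -167; x=1: -189; x=2: -199; x=3: -201; x=4: -202; x=5: -202; x=6: -210; x=7: -238.
Profit is highest at x = 0. Equivalently, the lowest AVC in the table is 40/5 ≈ $8 at x = 5, and P = $1 falls below it — price never covers variable cost, so the firm shuts down and loses only its fixed cost.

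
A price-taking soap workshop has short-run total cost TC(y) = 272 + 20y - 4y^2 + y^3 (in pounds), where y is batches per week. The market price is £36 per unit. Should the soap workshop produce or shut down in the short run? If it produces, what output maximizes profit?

From TC, MC = TC'(y) = 20 - 8y + 3y^2 and AVC = VC/y = 20 - 4y + y^2.
AVC is minimized where dAVC/dy = -4 + 2y = 0, at y = 2; min AVC = 20 - 4·2 + 2^2 = £16.
Because £36 ≥ £16, revenue can cover variable cost; the firm operates.
P = MC gives -16 - 8y + 3y^2 = 0, with roots -4/3 and 4. Take the larger (rising MC): y* = 4.
Check: AVC at y = 4 is £20 ≤ P, so revenue covers variable cost.
Profit = P·y − TC = 36·4 − 352 = -£208, a loss, but smaller than the £272 fixed cost the firm would lose by shutting down.

Produce at y = 4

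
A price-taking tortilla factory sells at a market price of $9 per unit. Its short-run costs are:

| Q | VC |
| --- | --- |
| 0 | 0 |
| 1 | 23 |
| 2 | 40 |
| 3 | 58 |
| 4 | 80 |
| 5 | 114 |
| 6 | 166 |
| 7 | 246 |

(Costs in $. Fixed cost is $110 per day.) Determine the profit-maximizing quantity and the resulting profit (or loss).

Compute π = P·Q − TC at each output: Q=0: -110; Q=1: -124; Q=2: -132; Q=3: -141; Q=4: -154; Q=5: -179; Q=6: -222; Q=7: -293.
Profit is highest at Q = 0. Equivalently, the lowest AVC in the table is 58/3 ≈ $19.33 at Q = 3, and P = $9 falls below it — price never covers variable cost, so the firm shuts down and loses only its fixed cost.

Q = 0 (shut down); profit = -$110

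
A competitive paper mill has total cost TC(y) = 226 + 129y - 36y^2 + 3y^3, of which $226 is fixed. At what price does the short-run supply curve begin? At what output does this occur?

Short-run supply begins at min AVC. From VC = 129y - 36y^2 + 3y^3, AVC = 129 - 36y + 3y^2.
dAVC/dy = -36 + 6y = 0 gives y = 6. min AVC = 129 - 36·6 + 3·6^2 = 21.
So the shutdown price is $21.

$21 per unit, at y = 6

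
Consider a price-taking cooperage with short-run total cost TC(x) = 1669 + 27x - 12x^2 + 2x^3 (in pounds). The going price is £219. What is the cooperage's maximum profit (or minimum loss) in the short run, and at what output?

AVC = 27 - 12x + 2x^2 has its minimum £9 at x = 3; price £219 clears that bar, so the firm operates.
MC = 27 - 24x + 6x^2. Setting P = MC and taking the root on the rising branch gives x* = 8.
TR = 219·8 = 1752. TC = 1669 + 472 = 2141. Profit = 1752 − 2141 = -£389.
Shutting down would mean losing the fixed cost of £1669, so operating at a loss of £389 is better by £1280.

Profit = -£389 at x = 8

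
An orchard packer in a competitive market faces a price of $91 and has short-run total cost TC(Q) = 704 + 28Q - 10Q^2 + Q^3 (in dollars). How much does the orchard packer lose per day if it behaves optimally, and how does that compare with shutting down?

Profit = -$56 at Q = 9

AVC = 28 - 10Q + Q^2 has its minimum $3 at Q = 5; price $91 clears that bar, so the firm operates.
With MC = 28 - 20Q + 3Q^2, P = MC on the upward-sloping part at Q* = 9.
TR = 91·9 = 819. TC = 704 + 171 = 875. Profit = 819 − 875 = -$56.
By producing, the firm covers all variable cost plus $648 of fixed cost; shutting down would lose the full $704.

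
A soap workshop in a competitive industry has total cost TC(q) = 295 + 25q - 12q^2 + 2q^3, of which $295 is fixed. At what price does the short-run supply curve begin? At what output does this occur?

$7 per unit, at q = 3

The firm shuts down when price falls below the minimum of average variable cost. AVC = VC/q = 25 - 12q + 2q^2.
dAVC/dq = -12 + 4q = 0 gives q = 3. min AVC = 25 - 12·3 + 2·3^2 = 7.
For P < $7 the firm produces nothing.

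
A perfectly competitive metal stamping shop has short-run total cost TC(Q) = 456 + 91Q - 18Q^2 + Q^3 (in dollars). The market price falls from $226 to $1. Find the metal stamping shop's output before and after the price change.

MC = 91 - 36Q + 3Q^2; the shutdown threshold is min AVC = $10 (at Q = 9).
At P = $226 ≥ min AVC, set P = MC on the rising branch: Q = 15.
At P = $1 < min AVC = $10, price no longer covers variable cost at any output, so the firm shuts down: Q = 0.

Output falls from 15 to 0 (the firm shuts down)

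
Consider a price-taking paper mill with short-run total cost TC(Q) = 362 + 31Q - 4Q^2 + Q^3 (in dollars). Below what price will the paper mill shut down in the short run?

$27 per unit

The shutdown price is the minimum of AVC. VC = 31Q - 4Q^2 + Q^3, so AVC = 31 - 4Q + Q^2.
dAVC/dQ = -4 + 2Q = 0 gives Q = 2. min AVC = 31 - 4·2 + 2^2 = 27.
The firm shuts down for any P below $27.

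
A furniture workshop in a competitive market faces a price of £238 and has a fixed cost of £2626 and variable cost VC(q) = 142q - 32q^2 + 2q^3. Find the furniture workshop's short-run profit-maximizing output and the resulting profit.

Profit = -£322 at q = 12

AVC = 142 - 32q + 2q^2; min AVC = £14 at q = 8. Since P = £238 ≥ min AVC, the firm produces.
With MC = 142 - 64q + 6q^2, P = MC on the upward-sloping part at q* = 12.
TR = 238·12 = 2856. TC = 2626 + 552 = 3178. Profit = 2856 − 3178 = -£322.
That loss of £322 beats the £2626 the firm would lose by shutting down; producing recovers £2304 of fixed cost.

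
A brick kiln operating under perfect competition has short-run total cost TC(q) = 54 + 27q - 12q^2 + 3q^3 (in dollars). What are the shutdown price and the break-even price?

Shutdown price = $15; break-even price = $36

AVC = 27 - 12q + 3q^2; minimized at q = 2, giving min AVC = $15. That is the shutdown price.
ATC = 54/q + 27 - 12q + 3q^2. Setting dATC/dq = −54/q^2 − 12 + 6q = 0 gives q = 3 (since 6·3^3 − 12·3^2 = 54).
min ATC = 54/3 + 27 − 12·3 + 3·3^2 = $36. That is the break-even price.
Between these two prices the firm operates at a loss; above $36 it earns a profit.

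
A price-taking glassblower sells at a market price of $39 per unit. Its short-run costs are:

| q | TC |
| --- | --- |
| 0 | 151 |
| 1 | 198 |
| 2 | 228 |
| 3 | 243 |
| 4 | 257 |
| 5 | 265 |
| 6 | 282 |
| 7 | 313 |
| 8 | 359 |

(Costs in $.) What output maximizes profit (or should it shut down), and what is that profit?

Tabulate TR − TC: q=0: -151; q=1: -159; q=2: -150; q=3: -126; q=4: -101; q=5: -70; q=6: -48; q=7: -40; q=8: -47.
Profit is maximized at q = 7. AVC there is 162/7 = $23.14 ≤ P, so producing beats shutting down (which would give -$151).

q = 7; profit = -$40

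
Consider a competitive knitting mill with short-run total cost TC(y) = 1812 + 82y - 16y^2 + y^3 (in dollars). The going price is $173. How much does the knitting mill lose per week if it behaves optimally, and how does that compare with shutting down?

AVC = 82 - 16y + y^2; min AVC = $18 at y = 8. Since P = $173 ≥ min AVC, the firm produces.
With MC = 82 - 32y + 3y^2, P = MC on the upward-sloping part at y* = 13.
TR = 173·13 = 2249. TC = 1812 + 559 = 2371. Profit = 2249 − 2371 = -$122.
Shutting down would mean losing the fixed cost of $1812, so operating at a loss of $122 is better by $1690.

Profit = -$122 at y = 13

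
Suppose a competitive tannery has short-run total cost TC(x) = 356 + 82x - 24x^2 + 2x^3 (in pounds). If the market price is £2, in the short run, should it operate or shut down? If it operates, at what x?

Shut down

Strip out fixed cost: VC = 82x - 24x^2 + 2x^3. Then AVC = 82 - 24x + 2x^2 and MC = 82 - 48x + 6x^2.
AVC is minimized where dAVC/dx = -24 + 4x = 0, at x = 6; min AVC = 82 - 24·6 + 2·6^2 = £10.
P = £2 lies below min AVC = £10; no output level covers variable cost.
The firm minimizes its loss by shutting down and losing only its fixed cost of £356.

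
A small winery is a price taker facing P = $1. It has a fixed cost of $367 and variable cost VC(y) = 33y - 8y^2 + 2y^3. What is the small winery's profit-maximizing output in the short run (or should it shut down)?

Shut down

From TC, MC = TC'(y) = 33 - 16y + 6y^2 and AVC = VC/y = 33 - 8y + 2y^2.
The AVC parabola has its vertex at y = 8/4 = 2, where AVC = 33 - 8·2 + 2·2^2 = $25.
With P < min AVC ($1 < $25), every unit sold adds to the loss.
Shutting down limits the loss to fixed cost, $367.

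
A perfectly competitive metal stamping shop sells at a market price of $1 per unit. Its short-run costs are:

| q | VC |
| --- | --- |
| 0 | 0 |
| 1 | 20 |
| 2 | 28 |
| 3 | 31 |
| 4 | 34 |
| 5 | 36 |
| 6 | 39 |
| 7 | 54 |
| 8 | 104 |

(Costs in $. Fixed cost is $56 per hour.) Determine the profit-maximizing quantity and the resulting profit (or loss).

q = 0 (shut down); profit = -$56

Tabulate TR − TC: q=0: -56; q=1: -75; q=2: -82; q=3: -84; q=4: -86; q=5: -87; q=6: -89; q=7: -103; q=8: -152.
Profit is highest at q = 0. Equivalently, the lowest AVC in the table is 39/6 ≈ $6.50 at q = 6, and P = $1 falls below it — price never covers variable cost, so the firm shuts down and loses only its fixed cost.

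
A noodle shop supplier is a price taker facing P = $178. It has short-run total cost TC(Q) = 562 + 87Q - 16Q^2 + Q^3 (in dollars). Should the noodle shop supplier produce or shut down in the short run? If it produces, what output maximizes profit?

Strip out fixed cost: VC = 87Q - 16Q^2 + Q^3. Then AVC = 87 - 16Q + Q^2 and MC = 87 - 32Q + 3Q^2.
AVC hits its minimum where MC = AVC, at Q = 8, giving min AVC = 87 - 16·8 + 8^2 = $23.
P = $178 exceeds min AVC = $23, so the firm stays open.
Solving P = MC: -91 - 32Q + 3Q^2 = 0 ⇒ Q = -7/3 or 13. On the upward-sloping branch, Q* = 13.
Check: AVC at Q = 13 is $48 ≤ P, so revenue covers variable cost.
Profit = P·Q − TC = 178·13 − 1186 = $1128.

Produce at Q = 13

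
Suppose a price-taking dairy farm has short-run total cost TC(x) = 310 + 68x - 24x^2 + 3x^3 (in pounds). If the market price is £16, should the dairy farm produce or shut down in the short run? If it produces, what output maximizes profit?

Shut down

From TC, MC = TC'(x) = 68 - 48x + 9x^2 and AVC = VC/x = 68 - 24x + 3x^2.
AVC is minimized where dAVC/dx = -24 + 6x = 0, at x = 4; min AVC = 68 - 24·4 + 3·4^2 = £20.
With P < min AVC (£16 < £20), every unit sold adds to the loss.
Shutting down limits the loss to fixed cost, £310.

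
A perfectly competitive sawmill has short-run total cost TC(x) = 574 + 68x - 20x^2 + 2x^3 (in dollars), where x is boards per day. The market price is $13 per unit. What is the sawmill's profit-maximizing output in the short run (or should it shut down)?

Shut down

From TC, MC = TC'(x) = 68 - 40x + 6x^2 and AVC = VC/x = 68 - 20x + 2x^2.
AVC is minimized where dAVC/dx = -20 + 4x = 0, at x = 5; min AVC = 68 - 20·5 + 2·5^2 = $18.
Since P = $13 < min AVC = $18, price fails to cover variable cost at any output.
Shutting down limits the loss to fixed cost, $574.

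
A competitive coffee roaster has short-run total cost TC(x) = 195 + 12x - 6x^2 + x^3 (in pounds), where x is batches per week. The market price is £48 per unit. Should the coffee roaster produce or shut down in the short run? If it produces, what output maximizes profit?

From TC, MC = TC'(x) = 12 - 12x + 3x^2 and AVC = VC/x = 12 - 6x + x^2.
The AVC parabola has its vertex at x = 6/2 = 3, where AVC = 12 - 6·3 + 3^2 = £3.
Because £48 ≥ £3, revenue can cover variable cost; the firm operates.
Set P = MC: 48 = 12 - 12x + 3x^2 → -36 - 12x + 3x^2 = 0. The roots are x = -2 and x = 6; the profit-maximizing output is on the rising part of MC, so x* = 6.
Check: AVC at x = 6 is £12 ≤ P, so revenue covers variable cost.
Profit = P·x − TC = 48·6 − 267 = £21.

Produce at x = 6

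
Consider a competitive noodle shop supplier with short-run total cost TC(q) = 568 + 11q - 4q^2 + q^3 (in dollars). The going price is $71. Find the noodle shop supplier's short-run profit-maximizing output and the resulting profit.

AVC = 11 - 4q + q^2 has its minimum $7 at q = 2; price $71 clears that bar, so the firm operates.
MC = 11 - 8q + 3q^2. Setting P = MC and taking the root on the rising branch gives q* = 6.
TR = 71·6 = 426. TC = 568 + 138 = 706. Profit = 426 − 706 = -$280.
That loss of $280 beats the $568 the firm would lose by shutting down; producing recovers $288 of fixed cost.

Profit = -$280 at q = 6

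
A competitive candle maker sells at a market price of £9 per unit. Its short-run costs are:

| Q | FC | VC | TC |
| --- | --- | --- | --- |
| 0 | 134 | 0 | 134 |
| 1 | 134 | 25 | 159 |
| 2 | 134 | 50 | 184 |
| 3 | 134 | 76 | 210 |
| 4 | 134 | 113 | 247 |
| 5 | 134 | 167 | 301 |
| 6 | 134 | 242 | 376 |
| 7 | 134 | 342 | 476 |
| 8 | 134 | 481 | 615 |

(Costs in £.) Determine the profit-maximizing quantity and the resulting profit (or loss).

Q = 0 (shut down); profit = -£134

Compute π = P·Q − TC at each output: Q=0: -134; Q=1: -150; Q=2: -166; Q=3: -183; Q=4: -211; Q=5: -256; Q=6: -322; Q=7: -413; Q=8: -543.
Profit is highest at Q = 0. Equivalently, the lowest AVC in the table is 25/1 ≈ £25 at Q = 1, and P = £9 falls below it — price never covers variable cost, so the firm shuts down and loses only its fixed cost.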